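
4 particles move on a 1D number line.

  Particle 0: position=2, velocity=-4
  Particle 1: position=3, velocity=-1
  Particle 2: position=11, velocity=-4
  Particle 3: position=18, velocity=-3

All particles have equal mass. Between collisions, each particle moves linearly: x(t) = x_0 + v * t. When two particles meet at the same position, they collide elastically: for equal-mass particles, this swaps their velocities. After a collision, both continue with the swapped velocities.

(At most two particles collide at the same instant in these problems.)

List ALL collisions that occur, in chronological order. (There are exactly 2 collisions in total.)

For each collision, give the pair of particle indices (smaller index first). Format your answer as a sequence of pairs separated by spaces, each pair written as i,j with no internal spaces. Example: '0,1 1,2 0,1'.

Answer: 1,2 2,3

Derivation:
Collision at t=8/3: particles 1 and 2 swap velocities; positions: p0=-26/3 p1=1/3 p2=1/3 p3=10; velocities now: v0=-4 v1=-4 v2=-1 v3=-3
Collision at t=15/2: particles 2 and 3 swap velocities; positions: p0=-28 p1=-19 p2=-9/2 p3=-9/2; velocities now: v0=-4 v1=-4 v2=-3 v3=-1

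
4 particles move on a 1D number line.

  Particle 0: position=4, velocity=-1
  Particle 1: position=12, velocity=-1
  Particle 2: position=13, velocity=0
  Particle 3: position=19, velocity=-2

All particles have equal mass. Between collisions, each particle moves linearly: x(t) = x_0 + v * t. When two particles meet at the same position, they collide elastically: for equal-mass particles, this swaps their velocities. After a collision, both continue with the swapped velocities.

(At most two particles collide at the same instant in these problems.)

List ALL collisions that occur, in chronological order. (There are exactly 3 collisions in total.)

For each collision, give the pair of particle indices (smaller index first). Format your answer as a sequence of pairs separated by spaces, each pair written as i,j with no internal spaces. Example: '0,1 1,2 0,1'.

Answer: 2,3 1,2 0,1

Derivation:
Collision at t=3: particles 2 and 3 swap velocities; positions: p0=1 p1=9 p2=13 p3=13; velocities now: v0=-1 v1=-1 v2=-2 v3=0
Collision at t=7: particles 1 and 2 swap velocities; positions: p0=-3 p1=5 p2=5 p3=13; velocities now: v0=-1 v1=-2 v2=-1 v3=0
Collision at t=15: particles 0 and 1 swap velocities; positions: p0=-11 p1=-11 p2=-3 p3=13; velocities now: v0=-2 v1=-1 v2=-1 v3=0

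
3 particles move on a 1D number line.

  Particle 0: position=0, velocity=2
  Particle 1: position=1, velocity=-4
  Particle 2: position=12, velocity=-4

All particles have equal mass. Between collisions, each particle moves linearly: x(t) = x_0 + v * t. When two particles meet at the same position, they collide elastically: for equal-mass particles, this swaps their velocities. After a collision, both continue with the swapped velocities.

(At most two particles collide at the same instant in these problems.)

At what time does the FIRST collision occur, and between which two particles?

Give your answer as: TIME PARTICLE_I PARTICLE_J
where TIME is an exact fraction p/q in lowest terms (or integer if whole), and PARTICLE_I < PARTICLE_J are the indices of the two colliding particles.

Pair (0,1): pos 0,1 vel 2,-4 -> gap=1, closing at 6/unit, collide at t=1/6
Pair (1,2): pos 1,12 vel -4,-4 -> not approaching (rel speed 0 <= 0)
Earliest collision: t=1/6 between 0 and 1

Answer: 1/6 0 1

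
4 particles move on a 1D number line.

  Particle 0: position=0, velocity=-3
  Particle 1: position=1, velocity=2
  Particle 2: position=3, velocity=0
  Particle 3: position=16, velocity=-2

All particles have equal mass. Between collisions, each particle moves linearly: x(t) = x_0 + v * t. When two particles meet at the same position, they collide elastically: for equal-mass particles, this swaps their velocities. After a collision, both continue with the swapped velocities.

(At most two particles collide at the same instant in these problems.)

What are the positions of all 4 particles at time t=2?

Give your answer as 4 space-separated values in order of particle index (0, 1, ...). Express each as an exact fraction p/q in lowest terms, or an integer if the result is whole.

Answer: -6 3 5 12

Derivation:
Collision at t=1: particles 1 and 2 swap velocities; positions: p0=-3 p1=3 p2=3 p3=14; velocities now: v0=-3 v1=0 v2=2 v3=-2
Advance to t=2 (no further collisions before then); velocities: v0=-3 v1=0 v2=2 v3=-2; positions = -6 3 5 12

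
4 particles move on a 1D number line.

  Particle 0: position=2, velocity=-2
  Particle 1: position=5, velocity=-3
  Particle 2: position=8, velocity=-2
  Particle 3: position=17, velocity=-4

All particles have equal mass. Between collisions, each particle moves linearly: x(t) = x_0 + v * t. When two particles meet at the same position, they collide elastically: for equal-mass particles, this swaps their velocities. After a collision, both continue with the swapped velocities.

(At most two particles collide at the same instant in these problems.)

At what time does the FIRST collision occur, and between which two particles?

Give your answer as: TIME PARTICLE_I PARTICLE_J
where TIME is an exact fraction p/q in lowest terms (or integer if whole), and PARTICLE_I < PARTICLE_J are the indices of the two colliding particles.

Pair (0,1): pos 2,5 vel -2,-3 -> gap=3, closing at 1/unit, collide at t=3
Pair (1,2): pos 5,8 vel -3,-2 -> not approaching (rel speed -1 <= 0)
Pair (2,3): pos 8,17 vel -2,-4 -> gap=9, closing at 2/unit, collide at t=9/2
Earliest collision: t=3 between 0 and 1

Answer: 3 0 1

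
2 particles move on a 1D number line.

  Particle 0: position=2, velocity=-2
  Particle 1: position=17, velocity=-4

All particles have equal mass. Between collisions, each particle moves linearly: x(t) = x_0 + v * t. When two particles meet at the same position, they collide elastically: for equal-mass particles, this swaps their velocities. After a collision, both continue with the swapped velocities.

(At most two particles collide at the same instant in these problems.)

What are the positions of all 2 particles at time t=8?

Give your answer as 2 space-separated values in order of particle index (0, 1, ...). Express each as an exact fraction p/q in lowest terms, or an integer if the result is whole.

Answer: -15 -14

Derivation:
Collision at t=15/2: particles 0 and 1 swap velocities; positions: p0=-13 p1=-13; velocities now: v0=-4 v1=-2
Advance to t=8 (no further collisions before then); velocities: v0=-4 v1=-2; positions = -15 -14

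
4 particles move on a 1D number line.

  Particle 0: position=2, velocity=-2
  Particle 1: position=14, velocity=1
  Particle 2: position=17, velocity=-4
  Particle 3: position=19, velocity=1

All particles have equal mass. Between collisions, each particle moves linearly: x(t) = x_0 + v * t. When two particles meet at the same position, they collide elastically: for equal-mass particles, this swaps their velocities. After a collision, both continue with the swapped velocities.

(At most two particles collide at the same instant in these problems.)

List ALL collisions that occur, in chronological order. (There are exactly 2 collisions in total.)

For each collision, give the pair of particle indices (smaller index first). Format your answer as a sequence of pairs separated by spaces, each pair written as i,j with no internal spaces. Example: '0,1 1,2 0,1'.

Collision at t=3/5: particles 1 and 2 swap velocities; positions: p0=4/5 p1=73/5 p2=73/5 p3=98/5; velocities now: v0=-2 v1=-4 v2=1 v3=1
Collision at t=15/2: particles 0 and 1 swap velocities; positions: p0=-13 p1=-13 p2=43/2 p3=53/2; velocities now: v0=-4 v1=-2 v2=1 v3=1

Answer: 1,2 0,1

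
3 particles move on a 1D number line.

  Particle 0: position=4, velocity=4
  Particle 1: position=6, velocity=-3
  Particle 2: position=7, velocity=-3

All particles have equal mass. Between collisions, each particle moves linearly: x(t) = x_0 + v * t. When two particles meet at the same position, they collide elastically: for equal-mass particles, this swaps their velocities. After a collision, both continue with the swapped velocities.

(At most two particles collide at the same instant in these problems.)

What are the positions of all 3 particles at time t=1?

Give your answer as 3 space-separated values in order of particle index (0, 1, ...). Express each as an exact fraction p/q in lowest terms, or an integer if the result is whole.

Collision at t=2/7: particles 0 and 1 swap velocities; positions: p0=36/7 p1=36/7 p2=43/7; velocities now: v0=-3 v1=4 v2=-3
Collision at t=3/7: particles 1 and 2 swap velocities; positions: p0=33/7 p1=40/7 p2=40/7; velocities now: v0=-3 v1=-3 v2=4
Advance to t=1 (no further collisions before then); velocities: v0=-3 v1=-3 v2=4; positions = 3 4 8

Answer: 3 4 8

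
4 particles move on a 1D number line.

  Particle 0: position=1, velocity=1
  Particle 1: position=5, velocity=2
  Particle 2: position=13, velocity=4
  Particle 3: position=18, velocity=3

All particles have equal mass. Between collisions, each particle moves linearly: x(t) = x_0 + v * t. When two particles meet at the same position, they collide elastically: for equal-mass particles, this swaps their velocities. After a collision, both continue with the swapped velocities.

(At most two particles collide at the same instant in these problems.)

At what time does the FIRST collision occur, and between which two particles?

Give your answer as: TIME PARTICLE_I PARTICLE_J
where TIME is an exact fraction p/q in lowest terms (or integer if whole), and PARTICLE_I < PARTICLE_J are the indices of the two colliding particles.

Answer: 5 2 3

Derivation:
Pair (0,1): pos 1,5 vel 1,2 -> not approaching (rel speed -1 <= 0)
Pair (1,2): pos 5,13 vel 2,4 -> not approaching (rel speed -2 <= 0)
Pair (2,3): pos 13,18 vel 4,3 -> gap=5, closing at 1/unit, collide at t=5
Earliest collision: t=5 between 2 and 3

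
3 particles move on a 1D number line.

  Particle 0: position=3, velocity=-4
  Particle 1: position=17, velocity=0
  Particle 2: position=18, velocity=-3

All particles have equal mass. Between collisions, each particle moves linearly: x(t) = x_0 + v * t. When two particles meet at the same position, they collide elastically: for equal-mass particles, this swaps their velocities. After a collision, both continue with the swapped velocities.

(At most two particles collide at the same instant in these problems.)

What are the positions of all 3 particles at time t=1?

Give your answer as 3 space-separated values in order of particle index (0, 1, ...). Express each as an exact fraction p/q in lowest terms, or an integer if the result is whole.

Answer: -1 15 17

Derivation:
Collision at t=1/3: particles 1 and 2 swap velocities; positions: p0=5/3 p1=17 p2=17; velocities now: v0=-4 v1=-3 v2=0
Advance to t=1 (no further collisions before then); velocities: v0=-4 v1=-3 v2=0; positions = -1 15 17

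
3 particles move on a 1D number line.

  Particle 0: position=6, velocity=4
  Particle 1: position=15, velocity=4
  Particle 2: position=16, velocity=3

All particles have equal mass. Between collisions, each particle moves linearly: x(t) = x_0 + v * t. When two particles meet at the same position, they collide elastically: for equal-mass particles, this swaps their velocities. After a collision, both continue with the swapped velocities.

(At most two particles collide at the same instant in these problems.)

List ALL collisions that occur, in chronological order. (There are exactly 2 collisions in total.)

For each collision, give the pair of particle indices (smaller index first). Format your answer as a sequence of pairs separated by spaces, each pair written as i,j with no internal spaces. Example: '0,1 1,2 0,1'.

Answer: 1,2 0,1

Derivation:
Collision at t=1: particles 1 and 2 swap velocities; positions: p0=10 p1=19 p2=19; velocities now: v0=4 v1=3 v2=4
Collision at t=10: particles 0 and 1 swap velocities; positions: p0=46 p1=46 p2=55; velocities now: v0=3 v1=4 v2=4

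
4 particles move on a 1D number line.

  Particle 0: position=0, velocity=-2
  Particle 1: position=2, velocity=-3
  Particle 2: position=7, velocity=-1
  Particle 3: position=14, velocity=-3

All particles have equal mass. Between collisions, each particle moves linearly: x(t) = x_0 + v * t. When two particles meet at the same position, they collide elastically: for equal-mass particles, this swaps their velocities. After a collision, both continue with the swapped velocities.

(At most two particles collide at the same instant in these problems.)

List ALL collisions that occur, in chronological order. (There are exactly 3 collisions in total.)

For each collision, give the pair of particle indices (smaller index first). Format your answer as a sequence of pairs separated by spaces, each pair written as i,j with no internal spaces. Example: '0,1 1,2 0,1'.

Collision at t=2: particles 0 and 1 swap velocities; positions: p0=-4 p1=-4 p2=5 p3=8; velocities now: v0=-3 v1=-2 v2=-1 v3=-3
Collision at t=7/2: particles 2 and 3 swap velocities; positions: p0=-17/2 p1=-7 p2=7/2 p3=7/2; velocities now: v0=-3 v1=-2 v2=-3 v3=-1
Collision at t=14: particles 1 and 2 swap velocities; positions: p0=-40 p1=-28 p2=-28 p3=-7; velocities now: v0=-3 v1=-3 v2=-2 v3=-1

Answer: 0,1 2,3 1,2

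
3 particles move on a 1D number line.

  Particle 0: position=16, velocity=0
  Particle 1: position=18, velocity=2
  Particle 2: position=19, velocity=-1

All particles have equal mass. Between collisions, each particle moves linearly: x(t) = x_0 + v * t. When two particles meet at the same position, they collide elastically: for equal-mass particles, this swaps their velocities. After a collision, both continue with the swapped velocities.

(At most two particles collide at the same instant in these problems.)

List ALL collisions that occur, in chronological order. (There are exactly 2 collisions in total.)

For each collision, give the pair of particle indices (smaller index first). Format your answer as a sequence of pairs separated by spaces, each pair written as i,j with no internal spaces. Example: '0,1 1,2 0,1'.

Answer: 1,2 0,1

Derivation:
Collision at t=1/3: particles 1 and 2 swap velocities; positions: p0=16 p1=56/3 p2=56/3; velocities now: v0=0 v1=-1 v2=2
Collision at t=3: particles 0 and 1 swap velocities; positions: p0=16 p1=16 p2=24; velocities now: v0=-1 v1=0 v2=2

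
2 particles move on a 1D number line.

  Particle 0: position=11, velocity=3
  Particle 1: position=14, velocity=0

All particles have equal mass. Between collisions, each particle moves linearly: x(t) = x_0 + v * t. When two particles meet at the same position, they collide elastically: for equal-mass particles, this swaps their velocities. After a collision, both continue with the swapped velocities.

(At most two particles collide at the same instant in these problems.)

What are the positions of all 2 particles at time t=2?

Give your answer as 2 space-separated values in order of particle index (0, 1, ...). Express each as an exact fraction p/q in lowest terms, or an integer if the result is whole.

Collision at t=1: particles 0 and 1 swap velocities; positions: p0=14 p1=14; velocities now: v0=0 v1=3
Advance to t=2 (no further collisions before then); velocities: v0=0 v1=3; positions = 14 17

Answer: 14 17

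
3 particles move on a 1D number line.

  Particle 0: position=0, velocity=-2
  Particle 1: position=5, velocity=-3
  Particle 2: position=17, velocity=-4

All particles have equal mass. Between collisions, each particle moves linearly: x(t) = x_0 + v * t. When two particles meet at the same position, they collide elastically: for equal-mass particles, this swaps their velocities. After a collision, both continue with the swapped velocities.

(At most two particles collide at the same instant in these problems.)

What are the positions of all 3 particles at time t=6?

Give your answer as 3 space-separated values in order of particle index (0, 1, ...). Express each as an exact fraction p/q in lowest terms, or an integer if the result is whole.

Collision at t=5: particles 0 and 1 swap velocities; positions: p0=-10 p1=-10 p2=-3; velocities now: v0=-3 v1=-2 v2=-4
Advance to t=6 (no further collisions before then); velocities: v0=-3 v1=-2 v2=-4; positions = -13 -12 -7

Answer: -13 -12 -7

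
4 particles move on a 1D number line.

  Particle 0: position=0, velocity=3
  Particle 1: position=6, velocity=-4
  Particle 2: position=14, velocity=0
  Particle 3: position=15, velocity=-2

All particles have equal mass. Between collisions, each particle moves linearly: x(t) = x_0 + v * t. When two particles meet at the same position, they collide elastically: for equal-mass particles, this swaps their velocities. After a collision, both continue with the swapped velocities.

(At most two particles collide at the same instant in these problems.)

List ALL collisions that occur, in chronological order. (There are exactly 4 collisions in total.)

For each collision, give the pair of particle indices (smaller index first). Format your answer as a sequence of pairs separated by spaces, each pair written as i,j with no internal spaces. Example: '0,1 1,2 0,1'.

Answer: 2,3 0,1 1,2 2,3

Derivation:
Collision at t=1/2: particles 2 and 3 swap velocities; positions: p0=3/2 p1=4 p2=14 p3=14; velocities now: v0=3 v1=-4 v2=-2 v3=0
Collision at t=6/7: particles 0 and 1 swap velocities; positions: p0=18/7 p1=18/7 p2=93/7 p3=14; velocities now: v0=-4 v1=3 v2=-2 v3=0
Collision at t=3: particles 1 and 2 swap velocities; positions: p0=-6 p1=9 p2=9 p3=14; velocities now: v0=-4 v1=-2 v2=3 v3=0
Collision at t=14/3: particles 2 and 3 swap velocities; positions: p0=-38/3 p1=17/3 p2=14 p3=14; velocities now: v0=-4 v1=-2 v2=0 v3=3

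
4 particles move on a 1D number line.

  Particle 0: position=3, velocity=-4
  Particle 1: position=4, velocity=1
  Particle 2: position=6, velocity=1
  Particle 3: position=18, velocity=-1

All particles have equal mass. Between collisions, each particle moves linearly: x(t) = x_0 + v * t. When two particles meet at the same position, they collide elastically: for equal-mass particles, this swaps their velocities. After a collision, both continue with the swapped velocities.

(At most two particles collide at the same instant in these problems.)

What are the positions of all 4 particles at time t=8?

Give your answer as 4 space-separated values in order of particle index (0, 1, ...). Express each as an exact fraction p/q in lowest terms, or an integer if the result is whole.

Answer: -29 10 12 14

Derivation:
Collision at t=6: particles 2 and 3 swap velocities; positions: p0=-21 p1=10 p2=12 p3=12; velocities now: v0=-4 v1=1 v2=-1 v3=1
Collision at t=7: particles 1 and 2 swap velocities; positions: p0=-25 p1=11 p2=11 p3=13; velocities now: v0=-4 v1=-1 v2=1 v3=1
Advance to t=8 (no further collisions before then); velocities: v0=-4 v1=-1 v2=1 v3=1; positions = -29 10 12 14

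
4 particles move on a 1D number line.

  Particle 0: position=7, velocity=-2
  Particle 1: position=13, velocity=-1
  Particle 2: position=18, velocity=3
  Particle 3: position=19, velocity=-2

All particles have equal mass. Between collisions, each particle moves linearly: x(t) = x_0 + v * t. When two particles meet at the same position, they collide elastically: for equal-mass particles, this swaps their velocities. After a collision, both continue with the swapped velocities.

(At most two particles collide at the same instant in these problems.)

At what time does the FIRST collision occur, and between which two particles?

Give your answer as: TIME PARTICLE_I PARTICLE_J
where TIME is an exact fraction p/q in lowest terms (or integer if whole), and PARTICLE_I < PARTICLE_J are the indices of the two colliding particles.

Pair (0,1): pos 7,13 vel -2,-1 -> not approaching (rel speed -1 <= 0)
Pair (1,2): pos 13,18 vel -1,3 -> not approaching (rel speed -4 <= 0)
Pair (2,3): pos 18,19 vel 3,-2 -> gap=1, closing at 5/unit, collide at t=1/5
Earliest collision: t=1/5 between 2 and 3

Answer: 1/5 2 3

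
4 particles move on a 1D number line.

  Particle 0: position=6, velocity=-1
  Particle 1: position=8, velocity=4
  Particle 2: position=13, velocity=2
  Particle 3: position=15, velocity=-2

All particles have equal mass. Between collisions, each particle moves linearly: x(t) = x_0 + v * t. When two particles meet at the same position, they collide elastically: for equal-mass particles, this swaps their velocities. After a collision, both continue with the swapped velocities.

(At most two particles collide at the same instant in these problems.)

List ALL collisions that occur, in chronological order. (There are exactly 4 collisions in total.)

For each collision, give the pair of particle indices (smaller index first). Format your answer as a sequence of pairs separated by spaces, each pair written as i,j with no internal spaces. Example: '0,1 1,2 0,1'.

Answer: 2,3 1,2 2,3 0,1

Derivation:
Collision at t=1/2: particles 2 and 3 swap velocities; positions: p0=11/2 p1=10 p2=14 p3=14; velocities now: v0=-1 v1=4 v2=-2 v3=2
Collision at t=7/6: particles 1 and 2 swap velocities; positions: p0=29/6 p1=38/3 p2=38/3 p3=46/3; velocities now: v0=-1 v1=-2 v2=4 v3=2
Collision at t=5/2: particles 2 and 3 swap velocities; positions: p0=7/2 p1=10 p2=18 p3=18; velocities now: v0=-1 v1=-2 v2=2 v3=4
Collision at t=9: particles 0 and 1 swap velocities; positions: p0=-3 p1=-3 p2=31 p3=44; velocities now: v0=-2 v1=-1 v2=2 v3=4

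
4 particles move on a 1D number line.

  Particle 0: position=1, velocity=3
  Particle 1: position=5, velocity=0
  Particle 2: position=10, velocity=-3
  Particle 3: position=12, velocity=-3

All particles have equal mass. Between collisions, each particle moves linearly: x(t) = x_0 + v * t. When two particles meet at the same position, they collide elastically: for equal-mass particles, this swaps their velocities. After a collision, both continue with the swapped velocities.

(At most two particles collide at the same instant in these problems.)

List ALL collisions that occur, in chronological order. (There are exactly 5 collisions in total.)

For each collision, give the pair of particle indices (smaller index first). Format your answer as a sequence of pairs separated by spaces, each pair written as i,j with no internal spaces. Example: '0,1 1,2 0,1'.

Answer: 0,1 1,2 0,1 2,3 1,2

Derivation:
Collision at t=4/3: particles 0 and 1 swap velocities; positions: p0=5 p1=5 p2=6 p3=8; velocities now: v0=0 v1=3 v2=-3 v3=-3
Collision at t=3/2: particles 1 and 2 swap velocities; positions: p0=5 p1=11/2 p2=11/2 p3=15/2; velocities now: v0=0 v1=-3 v2=3 v3=-3
Collision at t=5/3: particles 0 and 1 swap velocities; positions: p0=5 p1=5 p2=6 p3=7; velocities now: v0=-3 v1=0 v2=3 v3=-3
Collision at t=11/6: particles 2 and 3 swap velocities; positions: p0=9/2 p1=5 p2=13/2 p3=13/2; velocities now: v0=-3 v1=0 v2=-3 v3=3
Collision at t=7/3: particles 1 and 2 swap velocities; positions: p0=3 p1=5 p2=5 p3=8; velocities now: v0=-3 v1=-3 v2=0 v3=3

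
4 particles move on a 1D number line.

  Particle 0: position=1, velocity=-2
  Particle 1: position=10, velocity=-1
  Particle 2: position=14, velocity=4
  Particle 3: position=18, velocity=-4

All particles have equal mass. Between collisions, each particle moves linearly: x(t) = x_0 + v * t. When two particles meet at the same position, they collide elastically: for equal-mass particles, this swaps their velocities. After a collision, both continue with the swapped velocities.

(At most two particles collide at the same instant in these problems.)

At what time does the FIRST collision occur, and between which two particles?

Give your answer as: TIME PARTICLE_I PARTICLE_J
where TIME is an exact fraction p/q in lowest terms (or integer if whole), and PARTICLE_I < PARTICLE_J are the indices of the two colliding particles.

Pair (0,1): pos 1,10 vel -2,-1 -> not approaching (rel speed -1 <= 0)
Pair (1,2): pos 10,14 vel -1,4 -> not approaching (rel speed -5 <= 0)
Pair (2,3): pos 14,18 vel 4,-4 -> gap=4, closing at 8/unit, collide at t=1/2
Earliest collision: t=1/2 between 2 and 3

Answer: 1/2 2 3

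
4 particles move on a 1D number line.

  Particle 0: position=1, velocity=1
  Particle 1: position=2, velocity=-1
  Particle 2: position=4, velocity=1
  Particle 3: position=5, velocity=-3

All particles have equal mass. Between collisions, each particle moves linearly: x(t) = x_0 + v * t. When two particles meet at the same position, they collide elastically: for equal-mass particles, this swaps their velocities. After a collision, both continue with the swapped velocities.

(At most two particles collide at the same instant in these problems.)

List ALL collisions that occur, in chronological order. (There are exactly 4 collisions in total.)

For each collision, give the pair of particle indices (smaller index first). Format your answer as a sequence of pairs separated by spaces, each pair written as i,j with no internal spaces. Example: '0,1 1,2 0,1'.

Answer: 2,3 0,1 1,2 0,1

Derivation:
Collision at t=1/4: particles 2 and 3 swap velocities; positions: p0=5/4 p1=7/4 p2=17/4 p3=17/4; velocities now: v0=1 v1=-1 v2=-3 v3=1
Collision at t=1/2: particles 0 and 1 swap velocities; positions: p0=3/2 p1=3/2 p2=7/2 p3=9/2; velocities now: v0=-1 v1=1 v2=-3 v3=1
Collision at t=1: particles 1 and 2 swap velocities; positions: p0=1 p1=2 p2=2 p3=5; velocities now: v0=-1 v1=-3 v2=1 v3=1
Collision at t=3/2: particles 0 and 1 swap velocities; positions: p0=1/2 p1=1/2 p2=5/2 p3=11/2; velocities now: v0=-3 v1=-1 v2=1 v3=1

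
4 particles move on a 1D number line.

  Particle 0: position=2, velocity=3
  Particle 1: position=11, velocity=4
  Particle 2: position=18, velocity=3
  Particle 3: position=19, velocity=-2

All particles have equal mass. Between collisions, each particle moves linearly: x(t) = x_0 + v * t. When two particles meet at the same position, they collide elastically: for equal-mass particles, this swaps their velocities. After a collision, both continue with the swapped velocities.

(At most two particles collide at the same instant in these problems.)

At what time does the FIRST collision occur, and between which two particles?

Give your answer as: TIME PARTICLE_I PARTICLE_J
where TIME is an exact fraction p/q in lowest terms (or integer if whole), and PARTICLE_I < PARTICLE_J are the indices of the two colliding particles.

Pair (0,1): pos 2,11 vel 3,4 -> not approaching (rel speed -1 <= 0)
Pair (1,2): pos 11,18 vel 4,3 -> gap=7, closing at 1/unit, collide at t=7
Pair (2,3): pos 18,19 vel 3,-2 -> gap=1, closing at 5/unit, collide at t=1/5
Earliest collision: t=1/5 between 2 and 3

Answer: 1/5 2 3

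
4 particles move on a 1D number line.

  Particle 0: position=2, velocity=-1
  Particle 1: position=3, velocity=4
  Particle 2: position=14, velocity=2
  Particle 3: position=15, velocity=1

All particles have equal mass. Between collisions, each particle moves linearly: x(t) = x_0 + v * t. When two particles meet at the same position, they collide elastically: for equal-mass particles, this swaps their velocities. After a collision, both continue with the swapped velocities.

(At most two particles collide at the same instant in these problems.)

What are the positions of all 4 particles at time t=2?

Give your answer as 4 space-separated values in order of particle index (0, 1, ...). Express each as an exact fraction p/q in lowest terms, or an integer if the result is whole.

Collision at t=1: particles 2 and 3 swap velocities; positions: p0=1 p1=7 p2=16 p3=16; velocities now: v0=-1 v1=4 v2=1 v3=2
Advance to t=2 (no further collisions before then); velocities: v0=-1 v1=4 v2=1 v3=2; positions = 0 11 17 18

Answer: 0 11 17 18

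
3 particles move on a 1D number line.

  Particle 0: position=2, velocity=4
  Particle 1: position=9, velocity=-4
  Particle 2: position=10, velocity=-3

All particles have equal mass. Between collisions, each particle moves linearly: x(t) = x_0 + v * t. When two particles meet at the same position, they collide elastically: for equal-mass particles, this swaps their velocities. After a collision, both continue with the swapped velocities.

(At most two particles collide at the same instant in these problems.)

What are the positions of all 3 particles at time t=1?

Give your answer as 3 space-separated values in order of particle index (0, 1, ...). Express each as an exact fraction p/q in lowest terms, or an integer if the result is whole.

Collision at t=7/8: particles 0 and 1 swap velocities; positions: p0=11/2 p1=11/2 p2=59/8; velocities now: v0=-4 v1=4 v2=-3
Advance to t=1 (no further collisions before then); velocities: v0=-4 v1=4 v2=-3; positions = 5 6 7

Answer: 5 6 7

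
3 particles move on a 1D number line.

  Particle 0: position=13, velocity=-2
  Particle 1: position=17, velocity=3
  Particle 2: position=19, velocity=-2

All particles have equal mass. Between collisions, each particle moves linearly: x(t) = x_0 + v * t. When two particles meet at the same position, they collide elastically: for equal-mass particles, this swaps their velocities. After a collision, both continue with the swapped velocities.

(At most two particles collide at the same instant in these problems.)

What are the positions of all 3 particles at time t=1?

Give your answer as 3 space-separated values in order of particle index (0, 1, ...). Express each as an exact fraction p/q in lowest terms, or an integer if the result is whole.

Answer: 11 17 20

Derivation:
Collision at t=2/5: particles 1 and 2 swap velocities; positions: p0=61/5 p1=91/5 p2=91/5; velocities now: v0=-2 v1=-2 v2=3
Advance to t=1 (no further collisions before then); velocities: v0=-2 v1=-2 v2=3; positions = 11 17 20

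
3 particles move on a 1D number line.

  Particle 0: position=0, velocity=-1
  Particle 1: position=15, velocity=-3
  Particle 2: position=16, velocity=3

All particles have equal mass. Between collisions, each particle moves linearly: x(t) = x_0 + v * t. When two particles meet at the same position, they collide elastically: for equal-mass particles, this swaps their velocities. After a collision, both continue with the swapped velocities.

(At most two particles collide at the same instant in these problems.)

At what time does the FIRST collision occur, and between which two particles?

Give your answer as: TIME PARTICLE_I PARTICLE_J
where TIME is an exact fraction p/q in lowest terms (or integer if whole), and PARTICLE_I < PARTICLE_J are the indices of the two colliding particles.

Answer: 15/2 0 1

Derivation:
Pair (0,1): pos 0,15 vel -1,-3 -> gap=15, closing at 2/unit, collide at t=15/2
Pair (1,2): pos 15,16 vel -3,3 -> not approaching (rel speed -6 <= 0)
Earliest collision: t=15/2 between 0 and 1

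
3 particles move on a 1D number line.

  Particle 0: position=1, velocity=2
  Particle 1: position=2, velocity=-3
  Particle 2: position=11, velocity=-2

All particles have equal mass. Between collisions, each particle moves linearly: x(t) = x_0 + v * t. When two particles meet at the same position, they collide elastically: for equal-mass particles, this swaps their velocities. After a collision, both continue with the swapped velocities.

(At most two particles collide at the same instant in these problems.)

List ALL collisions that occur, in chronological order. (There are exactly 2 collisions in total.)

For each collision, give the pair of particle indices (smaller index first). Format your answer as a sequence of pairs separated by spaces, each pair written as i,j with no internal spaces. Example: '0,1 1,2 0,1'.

Answer: 0,1 1,2

Derivation:
Collision at t=1/5: particles 0 and 1 swap velocities; positions: p0=7/5 p1=7/5 p2=53/5; velocities now: v0=-3 v1=2 v2=-2
Collision at t=5/2: particles 1 and 2 swap velocities; positions: p0=-11/2 p1=6 p2=6; velocities now: v0=-3 v1=-2 v2=2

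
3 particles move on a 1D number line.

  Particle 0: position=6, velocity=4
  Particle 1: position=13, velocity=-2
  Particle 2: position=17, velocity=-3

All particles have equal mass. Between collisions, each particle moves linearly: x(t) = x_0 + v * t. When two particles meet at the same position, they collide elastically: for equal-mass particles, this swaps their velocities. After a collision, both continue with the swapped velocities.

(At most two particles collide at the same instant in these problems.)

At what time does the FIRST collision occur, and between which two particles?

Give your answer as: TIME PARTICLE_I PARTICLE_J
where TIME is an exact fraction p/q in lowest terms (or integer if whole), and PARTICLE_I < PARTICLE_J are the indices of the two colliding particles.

Answer: 7/6 0 1

Derivation:
Pair (0,1): pos 6,13 vel 4,-2 -> gap=7, closing at 6/unit, collide at t=7/6
Pair (1,2): pos 13,17 vel -2,-3 -> gap=4, closing at 1/unit, collide at t=4
Earliest collision: t=7/6 between 0 and 1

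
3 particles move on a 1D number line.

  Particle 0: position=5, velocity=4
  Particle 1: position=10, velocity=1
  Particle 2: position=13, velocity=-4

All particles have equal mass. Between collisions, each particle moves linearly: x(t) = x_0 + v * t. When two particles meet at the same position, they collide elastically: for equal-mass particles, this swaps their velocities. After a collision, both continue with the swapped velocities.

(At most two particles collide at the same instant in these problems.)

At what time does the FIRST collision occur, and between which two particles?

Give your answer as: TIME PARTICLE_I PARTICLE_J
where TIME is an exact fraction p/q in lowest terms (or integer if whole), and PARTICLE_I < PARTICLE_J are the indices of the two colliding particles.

Answer: 3/5 1 2

Derivation:
Pair (0,1): pos 5,10 vel 4,1 -> gap=5, closing at 3/unit, collide at t=5/3
Pair (1,2): pos 10,13 vel 1,-4 -> gap=3, closing at 5/unit, collide at t=3/5
Earliest collision: t=3/5 between 1 and 2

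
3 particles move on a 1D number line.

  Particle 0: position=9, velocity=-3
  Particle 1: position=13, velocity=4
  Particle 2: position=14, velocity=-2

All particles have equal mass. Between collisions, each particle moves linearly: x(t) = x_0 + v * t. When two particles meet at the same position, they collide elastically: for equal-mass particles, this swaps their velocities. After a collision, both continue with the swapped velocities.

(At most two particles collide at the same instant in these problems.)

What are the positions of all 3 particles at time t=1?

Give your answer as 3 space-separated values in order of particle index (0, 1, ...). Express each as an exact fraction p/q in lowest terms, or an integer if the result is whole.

Collision at t=1/6: particles 1 and 2 swap velocities; positions: p0=17/2 p1=41/3 p2=41/3; velocities now: v0=-3 v1=-2 v2=4
Advance to t=1 (no further collisions before then); velocities: v0=-3 v1=-2 v2=4; positions = 6 12 17

Answer: 6 12 17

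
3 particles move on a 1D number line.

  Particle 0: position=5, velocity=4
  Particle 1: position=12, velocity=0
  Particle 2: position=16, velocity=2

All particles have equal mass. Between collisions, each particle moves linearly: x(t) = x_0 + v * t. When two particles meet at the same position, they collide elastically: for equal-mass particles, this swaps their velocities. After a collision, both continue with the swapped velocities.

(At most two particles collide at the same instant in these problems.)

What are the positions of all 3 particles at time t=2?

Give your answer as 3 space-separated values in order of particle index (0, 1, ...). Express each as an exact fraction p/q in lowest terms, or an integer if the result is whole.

Collision at t=7/4: particles 0 and 1 swap velocities; positions: p0=12 p1=12 p2=39/2; velocities now: v0=0 v1=4 v2=2
Advance to t=2 (no further collisions before then); velocities: v0=0 v1=4 v2=2; positions = 12 13 20

Answer: 12 13 20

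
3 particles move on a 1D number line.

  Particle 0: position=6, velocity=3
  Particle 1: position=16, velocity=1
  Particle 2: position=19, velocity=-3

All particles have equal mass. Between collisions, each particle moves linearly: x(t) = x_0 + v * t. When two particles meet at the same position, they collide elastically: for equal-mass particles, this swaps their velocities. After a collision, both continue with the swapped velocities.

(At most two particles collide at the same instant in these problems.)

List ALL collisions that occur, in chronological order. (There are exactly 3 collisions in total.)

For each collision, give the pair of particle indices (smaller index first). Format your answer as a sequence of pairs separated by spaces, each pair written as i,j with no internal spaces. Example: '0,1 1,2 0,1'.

Collision at t=3/4: particles 1 and 2 swap velocities; positions: p0=33/4 p1=67/4 p2=67/4; velocities now: v0=3 v1=-3 v2=1
Collision at t=13/6: particles 0 and 1 swap velocities; positions: p0=25/2 p1=25/2 p2=109/6; velocities now: v0=-3 v1=3 v2=1
Collision at t=5: particles 1 and 2 swap velocities; positions: p0=4 p1=21 p2=21; velocities now: v0=-3 v1=1 v2=3

Answer: 1,2 0,1 1,2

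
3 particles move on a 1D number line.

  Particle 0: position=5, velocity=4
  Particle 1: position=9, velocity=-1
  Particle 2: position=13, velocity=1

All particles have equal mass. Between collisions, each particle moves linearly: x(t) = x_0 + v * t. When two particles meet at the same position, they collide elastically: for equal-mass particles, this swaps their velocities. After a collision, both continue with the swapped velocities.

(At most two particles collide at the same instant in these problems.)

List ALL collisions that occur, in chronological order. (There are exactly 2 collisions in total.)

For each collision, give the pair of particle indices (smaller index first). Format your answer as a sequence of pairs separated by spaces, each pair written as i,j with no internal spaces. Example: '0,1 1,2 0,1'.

Collision at t=4/5: particles 0 and 1 swap velocities; positions: p0=41/5 p1=41/5 p2=69/5; velocities now: v0=-1 v1=4 v2=1
Collision at t=8/3: particles 1 and 2 swap velocities; positions: p0=19/3 p1=47/3 p2=47/3; velocities now: v0=-1 v1=1 v2=4

Answer: 0,1 1,2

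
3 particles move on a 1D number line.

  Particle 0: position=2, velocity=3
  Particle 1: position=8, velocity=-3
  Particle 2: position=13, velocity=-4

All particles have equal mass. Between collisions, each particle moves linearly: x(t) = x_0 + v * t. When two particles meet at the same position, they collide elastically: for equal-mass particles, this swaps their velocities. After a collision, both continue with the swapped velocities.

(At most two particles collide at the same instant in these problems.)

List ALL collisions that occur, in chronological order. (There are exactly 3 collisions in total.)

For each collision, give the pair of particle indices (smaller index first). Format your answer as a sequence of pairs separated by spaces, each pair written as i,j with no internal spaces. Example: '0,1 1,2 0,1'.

Answer: 0,1 1,2 0,1

Derivation:
Collision at t=1: particles 0 and 1 swap velocities; positions: p0=5 p1=5 p2=9; velocities now: v0=-3 v1=3 v2=-4
Collision at t=11/7: particles 1 and 2 swap velocities; positions: p0=23/7 p1=47/7 p2=47/7; velocities now: v0=-3 v1=-4 v2=3
Collision at t=5: particles 0 and 1 swap velocities; positions: p0=-7 p1=-7 p2=17; velocities now: v0=-4 v1=-3 v2=3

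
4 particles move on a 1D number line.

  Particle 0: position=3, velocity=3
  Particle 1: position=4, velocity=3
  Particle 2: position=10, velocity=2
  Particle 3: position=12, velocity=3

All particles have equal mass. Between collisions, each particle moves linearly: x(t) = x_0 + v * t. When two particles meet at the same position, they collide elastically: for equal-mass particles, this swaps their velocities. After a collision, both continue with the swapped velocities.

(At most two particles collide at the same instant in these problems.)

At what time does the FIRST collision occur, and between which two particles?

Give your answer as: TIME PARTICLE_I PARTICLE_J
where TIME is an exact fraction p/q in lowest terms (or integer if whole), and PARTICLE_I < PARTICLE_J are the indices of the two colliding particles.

Pair (0,1): pos 3,4 vel 3,3 -> not approaching (rel speed 0 <= 0)
Pair (1,2): pos 4,10 vel 3,2 -> gap=6, closing at 1/unit, collide at t=6
Pair (2,3): pos 10,12 vel 2,3 -> not approaching (rel speed -1 <= 0)
Earliest collision: t=6 between 1 and 2

Answer: 6 1 2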